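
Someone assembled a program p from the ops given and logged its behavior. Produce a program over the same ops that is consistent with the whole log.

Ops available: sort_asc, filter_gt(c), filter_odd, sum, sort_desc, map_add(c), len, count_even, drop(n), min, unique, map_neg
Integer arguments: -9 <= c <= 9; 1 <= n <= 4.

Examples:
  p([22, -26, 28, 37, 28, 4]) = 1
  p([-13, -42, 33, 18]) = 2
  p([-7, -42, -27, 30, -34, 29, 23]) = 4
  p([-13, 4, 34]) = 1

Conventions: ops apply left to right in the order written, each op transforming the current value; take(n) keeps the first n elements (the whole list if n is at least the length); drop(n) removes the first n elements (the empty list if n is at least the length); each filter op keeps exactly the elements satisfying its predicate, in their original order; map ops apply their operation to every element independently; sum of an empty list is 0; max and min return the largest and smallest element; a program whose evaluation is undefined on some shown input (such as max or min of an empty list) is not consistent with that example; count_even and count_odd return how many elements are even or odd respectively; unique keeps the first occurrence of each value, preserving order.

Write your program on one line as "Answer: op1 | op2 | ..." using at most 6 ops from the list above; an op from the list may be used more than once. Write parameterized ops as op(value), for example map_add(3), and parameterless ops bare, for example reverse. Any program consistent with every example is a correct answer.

map_neg | sort_desc | filter_odd | map_neg | len

Check, running the answer program on each example:
  [22, -26, 28, 37, 28, 4] -> [-22, 26, -28, -37, -28, -4] -> [26, -4, -22, -28, -28, -37] -> [-37] -> [37] -> 1
  [-13, -42, 33, 18] -> [13, 42, -33, -18] -> [42, 13, -18, -33] -> [13, -33] -> [-13, 33] -> 2
  [-7, -42, -27, 30, -34, 29, 23] -> [7, 42, 27, -30, 34, -29, -23] -> [42, 34, 27, 7, -23, -29, -30] -> [27, 7, -23, -29] -> [-27, -7, 23, 29] -> 4
  [-13, 4, 34] -> [13, -4, -34] -> [13, -4, -34] -> [13] -> [-13] -> 1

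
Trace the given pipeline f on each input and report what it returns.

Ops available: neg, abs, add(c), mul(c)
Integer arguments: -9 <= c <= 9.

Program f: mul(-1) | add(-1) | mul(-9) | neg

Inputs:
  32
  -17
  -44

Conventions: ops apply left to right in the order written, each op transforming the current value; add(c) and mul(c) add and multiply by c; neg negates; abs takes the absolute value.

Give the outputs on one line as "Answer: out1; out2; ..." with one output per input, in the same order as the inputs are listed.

Execution, op by op:
  32 -> -32 -> -33 -> 297 -> -297
  -17 -> 17 -> 16 -> -144 -> 144
  -44 -> 44 -> 43 -> -387 -> 387

-297; 144; 387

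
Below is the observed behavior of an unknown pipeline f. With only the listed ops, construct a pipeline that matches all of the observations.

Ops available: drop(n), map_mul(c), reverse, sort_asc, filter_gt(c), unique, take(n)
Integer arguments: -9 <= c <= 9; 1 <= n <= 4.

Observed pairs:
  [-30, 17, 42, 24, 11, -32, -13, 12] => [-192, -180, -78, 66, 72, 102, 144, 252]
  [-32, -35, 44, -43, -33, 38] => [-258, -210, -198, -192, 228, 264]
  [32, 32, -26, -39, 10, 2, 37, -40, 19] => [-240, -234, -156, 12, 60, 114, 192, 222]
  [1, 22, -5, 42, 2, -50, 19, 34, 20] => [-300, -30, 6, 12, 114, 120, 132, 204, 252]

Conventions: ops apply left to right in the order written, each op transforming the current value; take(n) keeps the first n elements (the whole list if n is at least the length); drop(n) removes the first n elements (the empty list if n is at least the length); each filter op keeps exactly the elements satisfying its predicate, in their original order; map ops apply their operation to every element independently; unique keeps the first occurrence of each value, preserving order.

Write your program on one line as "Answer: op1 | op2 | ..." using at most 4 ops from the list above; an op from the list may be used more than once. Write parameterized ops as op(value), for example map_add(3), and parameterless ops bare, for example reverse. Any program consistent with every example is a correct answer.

reverse | unique | map_mul(6) | sort_asc

Check, running the answer program on each example:
  [-30, 17, 42, 24, 11, -32, -13, 12] -> [12, -13, -32, 11, 24, 42, 17, -30] -> [12, -13, -32, 11, 24, 42, 17, -30] -> [72, -78, -192, 66, 144, 252, 102, -180] -> [-192, -180, -78, 66, 72, 102, 144, 252]
  [-32, -35, 44, -43, -33, 38] -> [38, -33, -43, 44, -35, -32] -> [38, -33, -43, 44, -35, -32] -> [228, -198, -258, 264, -210, -192] -> [-258, -210, -198, -192, 228, 264]
  [32, 32, -26, -39, 10, 2, 37, -40, 19] -> [19, -40, 37, 2, 10, -39, -26, 32, 32] -> [19, -40, 37, 2, 10, -39, -26, 32] -> [114, -240, 222, 12, 60, -234, -156, 192] -> [-240, -234, -156, 12, 60, 114, 192, 222]
  [1, 22, -5, 42, 2, -50, 19, 34, 20] -> [20, 34, 19, -50, 2, 42, -5, 22, 1] -> [20, 34, 19, -50, 2, 42, -5, 22, 1] -> [120, 204, 114, -300, 12, 252, -30, 132, 6] -> [-300, -30, 6, 12, 114, 120, 132, 204, 252]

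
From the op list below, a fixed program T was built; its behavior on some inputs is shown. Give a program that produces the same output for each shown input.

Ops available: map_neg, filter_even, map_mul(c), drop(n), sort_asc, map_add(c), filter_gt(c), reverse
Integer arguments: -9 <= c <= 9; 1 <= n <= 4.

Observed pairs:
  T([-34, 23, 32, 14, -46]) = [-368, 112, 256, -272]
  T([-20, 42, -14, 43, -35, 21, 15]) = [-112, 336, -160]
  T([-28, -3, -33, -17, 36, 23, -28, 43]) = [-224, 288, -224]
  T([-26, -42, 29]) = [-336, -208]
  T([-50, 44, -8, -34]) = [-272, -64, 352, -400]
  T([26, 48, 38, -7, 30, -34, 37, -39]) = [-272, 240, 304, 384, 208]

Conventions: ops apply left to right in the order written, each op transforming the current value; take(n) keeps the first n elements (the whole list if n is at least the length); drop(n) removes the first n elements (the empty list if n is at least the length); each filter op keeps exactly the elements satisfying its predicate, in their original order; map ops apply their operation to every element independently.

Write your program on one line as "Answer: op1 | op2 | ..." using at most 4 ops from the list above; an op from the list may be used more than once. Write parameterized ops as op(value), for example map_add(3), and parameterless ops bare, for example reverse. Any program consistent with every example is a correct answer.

reverse | filter_even | map_neg | map_mul(-8)

Check, running the answer program on each example:
  [-34, 23, 32, 14, -46] -> [-46, 14, 32, 23, -34] -> [-46, 14, 32, -34] -> [46, -14, -32, 34] -> [-368, 112, 256, -272]
  [-20, 42, -14, 43, -35, 21, 15] -> [15, 21, -35, 43, -14, 42, -20] -> [-14, 42, -20] -> [14, -42, 20] -> [-112, 336, -160]
  [-28, -3, -33, -17, 36, 23, -28, 43] -> [43, -28, 23, 36, -17, -33, -3, -28] -> [-28, 36, -28] -> [28, -36, 28] -> [-224, 288, -224]
  [-26, -42, 29] -> [29, -42, -26] -> [-42, -26] -> [42, 26] -> [-336, -208]
  [-50, 44, -8, -34] -> [-34, -8, 44, -50] -> [-34, -8, 44, -50] -> [34, 8, -44, 50] -> [-272, -64, 352, -400]
  [26, 48, 38, -7, 30, -34, 37, -39] -> [-39, 37, -34, 30, -7, 38, 48, 26] -> [-34, 30, 38, 48, 26] -> [34, -30, -38, -48, -26] -> [-272, 240, 304, 384, 208]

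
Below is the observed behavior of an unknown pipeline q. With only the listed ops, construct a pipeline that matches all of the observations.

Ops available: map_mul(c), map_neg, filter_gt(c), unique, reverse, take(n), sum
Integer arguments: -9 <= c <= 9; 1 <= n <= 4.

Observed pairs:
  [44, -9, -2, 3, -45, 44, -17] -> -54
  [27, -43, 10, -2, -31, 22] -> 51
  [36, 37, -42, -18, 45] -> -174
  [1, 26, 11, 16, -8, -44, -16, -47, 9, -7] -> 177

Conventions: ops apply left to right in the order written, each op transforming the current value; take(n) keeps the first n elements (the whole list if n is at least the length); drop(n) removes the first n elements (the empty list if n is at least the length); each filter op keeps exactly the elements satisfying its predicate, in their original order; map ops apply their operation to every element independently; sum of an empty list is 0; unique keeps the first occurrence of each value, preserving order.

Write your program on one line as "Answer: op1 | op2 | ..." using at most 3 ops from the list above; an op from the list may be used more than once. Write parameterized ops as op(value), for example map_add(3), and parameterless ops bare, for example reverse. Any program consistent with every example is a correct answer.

map_mul(3) | map_neg | sum

Check, running the answer program on each example:
  [44, -9, -2, 3, -45, 44, -17] -> [132, -27, -6, 9, -135, 132, -51] -> [-132, 27, 6, -9, 135, -132, 51] -> -54
  [27, -43, 10, -2, -31, 22] -> [81, -129, 30, -6, -93, 66] -> [-81, 129, -30, 6, 93, -66] -> 51
  [36, 37, -42, -18, 45] -> [108, 111, -126, -54, 135] -> [-108, -111, 126, 54, -135] -> -174
  [1, 26, 11, 16, -8, -44, -16, -47, 9, -7] -> [3, 78, 33, 48, -24, -132, -48, -141, 27, -21] -> [-3, -78, -33, -48, 24, 132, 48, 141, -27, 21] -> 177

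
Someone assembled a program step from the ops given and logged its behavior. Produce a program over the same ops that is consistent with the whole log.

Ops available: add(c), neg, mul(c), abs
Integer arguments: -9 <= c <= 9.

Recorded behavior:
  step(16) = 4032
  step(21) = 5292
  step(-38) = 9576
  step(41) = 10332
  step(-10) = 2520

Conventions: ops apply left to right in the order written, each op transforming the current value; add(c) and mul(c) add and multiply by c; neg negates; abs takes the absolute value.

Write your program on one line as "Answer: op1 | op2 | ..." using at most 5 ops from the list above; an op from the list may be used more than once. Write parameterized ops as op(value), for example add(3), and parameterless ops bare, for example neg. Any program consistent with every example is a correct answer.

mul(7) | abs | mul(-9) | mul(4) | neg

Check, running the answer program on each example:
  16 -> 112 -> 112 -> -1008 -> -4032 -> 4032
  21 -> 147 -> 147 -> -1323 -> -5292 -> 5292
  -38 -> -266 -> 266 -> -2394 -> -9576 -> 9576
  41 -> 287 -> 287 -> -2583 -> -10332 -> 10332
  -10 -> -70 -> 70 -> -630 -> -2520 -> 2520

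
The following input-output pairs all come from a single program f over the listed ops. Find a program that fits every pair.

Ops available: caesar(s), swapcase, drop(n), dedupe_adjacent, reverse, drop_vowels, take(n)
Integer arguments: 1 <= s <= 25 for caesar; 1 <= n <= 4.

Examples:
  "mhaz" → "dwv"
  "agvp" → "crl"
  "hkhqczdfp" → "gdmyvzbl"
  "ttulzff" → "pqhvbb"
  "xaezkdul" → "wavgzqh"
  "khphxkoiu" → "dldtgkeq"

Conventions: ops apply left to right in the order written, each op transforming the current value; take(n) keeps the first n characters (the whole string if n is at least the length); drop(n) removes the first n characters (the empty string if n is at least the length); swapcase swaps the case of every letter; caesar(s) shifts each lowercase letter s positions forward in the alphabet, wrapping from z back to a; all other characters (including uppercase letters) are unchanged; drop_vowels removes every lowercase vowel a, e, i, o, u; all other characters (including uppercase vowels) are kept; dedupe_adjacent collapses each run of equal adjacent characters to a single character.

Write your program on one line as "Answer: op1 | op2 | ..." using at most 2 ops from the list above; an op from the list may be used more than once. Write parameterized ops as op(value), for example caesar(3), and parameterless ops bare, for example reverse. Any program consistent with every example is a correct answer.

drop(1) | caesar(22)

Check, running the answer program on each example:
  "mhaz" -> "haz" -> "dwv"
  "agvp" -> "gvp" -> "crl"
  "hkhqczdfp" -> "khqczdfp" -> "gdmyvzbl"
  "ttulzff" -> "tulzff" -> "pqhvbb"
  "xaezkdul" -> "aezkdul" -> "wavgzqh"
  "khphxkoiu" -> "hphxkoiu" -> "dldtgkeq"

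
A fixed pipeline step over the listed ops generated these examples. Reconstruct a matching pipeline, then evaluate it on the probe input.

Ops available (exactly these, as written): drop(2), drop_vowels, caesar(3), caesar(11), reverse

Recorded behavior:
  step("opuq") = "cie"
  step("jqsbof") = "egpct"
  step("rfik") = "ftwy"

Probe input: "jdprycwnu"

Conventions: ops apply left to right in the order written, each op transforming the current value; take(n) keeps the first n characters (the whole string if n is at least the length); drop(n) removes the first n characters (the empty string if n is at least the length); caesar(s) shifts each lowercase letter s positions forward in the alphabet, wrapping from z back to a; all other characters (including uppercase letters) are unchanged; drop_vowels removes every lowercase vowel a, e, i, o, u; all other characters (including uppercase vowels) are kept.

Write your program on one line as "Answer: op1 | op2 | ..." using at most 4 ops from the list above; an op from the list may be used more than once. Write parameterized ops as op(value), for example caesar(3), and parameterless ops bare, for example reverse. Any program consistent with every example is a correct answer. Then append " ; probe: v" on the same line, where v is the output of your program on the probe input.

caesar(11) | drop_vowels | caesar(3) ; probe: "fmqkbi"

Check, running the answer program on each example:
  "opuq" -> "zafb" -> "zfb" -> "cie"
  "jqsbof" -> "ubdmzq" -> "bdmzq" -> "egpct"
  "rfik" -> "cqtv" -> "cqtv" -> "ftwy"
  probe: "jdprycwnu" -> "uoacjnhyf" -> "cjnhyf" -> "fmqkbi"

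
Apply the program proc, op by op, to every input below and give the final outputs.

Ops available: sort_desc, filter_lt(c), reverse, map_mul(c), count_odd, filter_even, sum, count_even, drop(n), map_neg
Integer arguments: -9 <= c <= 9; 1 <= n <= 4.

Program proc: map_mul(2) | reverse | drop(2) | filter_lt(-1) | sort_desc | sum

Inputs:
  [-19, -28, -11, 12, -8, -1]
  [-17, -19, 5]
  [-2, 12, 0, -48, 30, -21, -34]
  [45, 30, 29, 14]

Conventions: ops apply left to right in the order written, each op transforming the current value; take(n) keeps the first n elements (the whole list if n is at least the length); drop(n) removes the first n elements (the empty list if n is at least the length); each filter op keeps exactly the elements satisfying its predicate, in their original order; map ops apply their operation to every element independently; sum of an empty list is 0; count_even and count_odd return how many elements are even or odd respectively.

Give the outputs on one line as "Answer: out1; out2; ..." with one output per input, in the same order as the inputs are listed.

Execution, op by op:
  [-19, -28, -11, 12, -8, -1] -> [-38, -56, -22, 24, -16, -2] -> [-2, -16, 24, -22, -56, -38] -> [24, -22, -56, -38] -> [-22, -56, -38] -> [-22, -38, -56] -> -116
  [-17, -19, 5] -> [-34, -38, 10] -> [10, -38, -34] -> [-34] -> [-34] -> [-34] -> -34
  [-2, 12, 0, -48, 30, -21, -34] -> [-4, 24, 0, -96, 60, -42, -68] -> [-68, -42, 60, -96, 0, 24, -4] -> [60, -96, 0, 24, -4] -> [-96, -4] -> [-4, -96] -> -100
  [45, 30, 29, 14] -> [90, 60, 58, 28] -> [28, 58, 60, 90] -> [60, 90] -> [] -> [] -> 0

-116; -34; -100; 0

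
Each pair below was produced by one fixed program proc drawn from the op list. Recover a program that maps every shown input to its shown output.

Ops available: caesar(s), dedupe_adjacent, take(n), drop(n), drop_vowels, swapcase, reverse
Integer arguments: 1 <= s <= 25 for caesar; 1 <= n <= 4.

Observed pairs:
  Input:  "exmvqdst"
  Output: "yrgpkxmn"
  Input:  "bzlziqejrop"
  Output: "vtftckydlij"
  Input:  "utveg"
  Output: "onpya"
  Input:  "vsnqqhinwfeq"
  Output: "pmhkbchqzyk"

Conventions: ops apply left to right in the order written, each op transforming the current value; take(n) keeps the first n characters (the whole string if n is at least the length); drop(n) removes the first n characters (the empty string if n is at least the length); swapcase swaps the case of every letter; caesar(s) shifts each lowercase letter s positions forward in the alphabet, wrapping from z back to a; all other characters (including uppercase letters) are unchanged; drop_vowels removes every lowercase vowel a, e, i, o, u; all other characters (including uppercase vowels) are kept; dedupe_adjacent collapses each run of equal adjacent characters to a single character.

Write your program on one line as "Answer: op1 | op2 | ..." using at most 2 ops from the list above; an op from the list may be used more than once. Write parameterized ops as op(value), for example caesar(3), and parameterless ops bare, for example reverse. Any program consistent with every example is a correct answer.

dedupe_adjacent | caesar(20)

Check, running the answer program on each example:
  "exmvqdst" -> "exmvqdst" -> "yrgpkxmn"
  "bzlziqejrop" -> "bzlziqejrop" -> "vtftckydlij"
  "utveg" -> "utveg" -> "onpya"
  "vsnqqhinwfeq" -> "vsnqhinwfeq" -> "pmhkbchqzyk"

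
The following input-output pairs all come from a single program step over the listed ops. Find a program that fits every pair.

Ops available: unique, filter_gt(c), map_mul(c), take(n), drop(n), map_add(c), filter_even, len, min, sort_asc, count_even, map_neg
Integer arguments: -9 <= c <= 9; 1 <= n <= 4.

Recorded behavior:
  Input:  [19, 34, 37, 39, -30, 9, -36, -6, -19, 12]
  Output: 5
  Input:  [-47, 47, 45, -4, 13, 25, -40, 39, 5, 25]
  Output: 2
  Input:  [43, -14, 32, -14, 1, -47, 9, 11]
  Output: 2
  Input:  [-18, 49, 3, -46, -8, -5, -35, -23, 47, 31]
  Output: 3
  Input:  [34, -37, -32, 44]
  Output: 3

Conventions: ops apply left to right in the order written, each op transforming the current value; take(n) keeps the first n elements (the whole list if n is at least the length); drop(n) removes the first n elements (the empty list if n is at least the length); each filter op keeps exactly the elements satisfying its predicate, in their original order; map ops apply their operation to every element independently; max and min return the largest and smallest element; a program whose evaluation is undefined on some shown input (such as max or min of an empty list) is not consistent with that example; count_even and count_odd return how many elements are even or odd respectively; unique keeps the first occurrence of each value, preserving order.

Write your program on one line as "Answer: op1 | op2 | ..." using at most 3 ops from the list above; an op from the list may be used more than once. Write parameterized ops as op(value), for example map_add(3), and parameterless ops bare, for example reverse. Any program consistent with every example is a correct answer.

unique | filter_even | count_even

Check, running the answer program on each example:
  [19, 34, 37, 39, -30, 9, -36, -6, -19, 12] -> [19, 34, 37, 39, -30, 9, -36, -6, -19, 12] -> [34, -30, -36, -6, 12] -> 5
  [-47, 47, 45, -4, 13, 25, -40, 39, 5, 25] -> [-47, 47, 45, -4, 13, 25, -40, 39, 5] -> [-4, -40] -> 2
  [43, -14, 32, -14, 1, -47, 9, 11] -> [43, -14, 32, 1, -47, 9, 11] -> [-14, 32] -> 2
  [-18, 49, 3, -46, -8, -5, -35, -23, 47, 31] -> [-18, 49, 3, -46, -8, -5, -35, -23, 47, 31] -> [-18, -46, -8] -> 3
  [34, -37, -32, 44] -> [34, -37, -32, 44] -> [34, -32, 44] -> 3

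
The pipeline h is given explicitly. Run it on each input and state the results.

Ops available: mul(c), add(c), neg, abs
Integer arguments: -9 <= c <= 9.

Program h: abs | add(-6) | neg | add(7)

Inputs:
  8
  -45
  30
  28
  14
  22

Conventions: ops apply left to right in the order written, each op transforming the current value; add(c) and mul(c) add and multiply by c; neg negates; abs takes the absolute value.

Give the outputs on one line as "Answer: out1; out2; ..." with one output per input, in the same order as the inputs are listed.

5; -32; -17; -15; -1; -9

Execution, op by op:
  8 -> 8 -> 2 -> -2 -> 5
  -45 -> 45 -> 39 -> -39 -> -32
  30 -> 30 -> 24 -> -24 -> -17
  28 -> 28 -> 22 -> -22 -> -15
  14 -> 14 -> 8 -> -8 -> -1
  22 -> 22 -> 16 -> -16 -> -9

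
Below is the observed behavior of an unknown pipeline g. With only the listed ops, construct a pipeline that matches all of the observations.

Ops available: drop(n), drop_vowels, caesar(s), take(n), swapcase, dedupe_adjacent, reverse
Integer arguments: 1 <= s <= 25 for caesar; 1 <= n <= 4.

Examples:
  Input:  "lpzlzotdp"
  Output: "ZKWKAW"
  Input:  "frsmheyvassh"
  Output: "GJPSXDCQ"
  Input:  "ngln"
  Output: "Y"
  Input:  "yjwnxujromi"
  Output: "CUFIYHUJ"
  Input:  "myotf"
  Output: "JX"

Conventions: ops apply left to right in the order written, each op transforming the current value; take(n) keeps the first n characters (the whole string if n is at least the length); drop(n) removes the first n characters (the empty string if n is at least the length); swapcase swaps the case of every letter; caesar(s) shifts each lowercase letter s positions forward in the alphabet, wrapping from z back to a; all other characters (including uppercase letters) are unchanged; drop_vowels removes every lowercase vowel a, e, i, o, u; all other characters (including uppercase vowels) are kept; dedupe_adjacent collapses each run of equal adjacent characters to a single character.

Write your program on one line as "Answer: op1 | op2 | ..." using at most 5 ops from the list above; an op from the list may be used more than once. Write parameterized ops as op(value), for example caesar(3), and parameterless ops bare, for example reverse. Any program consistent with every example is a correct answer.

caesar(11) | dedupe_adjacent | reverse | swapcase | drop(3)

Check, running the answer program on each example:
  "lpzlzotdp" -> "wakwkzeoa" -> "wakwkzeoa" -> "aoezkwkaw" -> "AOEZKWKAW" -> "ZKWKAW"
  "frsmheyvassh" -> "qcdxspjgldds" -> "qcdxspjglds" -> "sdlgjpsxdcq" -> "SDLGJPSXDCQ" -> "GJPSXDCQ"
  "ngln" -> "yrwy" -> "yrwy" -> "ywry" -> "YWRY" -> "Y"
  "yjwnxujromi" -> "juhyifuczxt" -> "juhyifuczxt" -> "txzcufiyhuj" -> "TXZCUFIYHUJ" -> "CUFIYHUJ"
  "myotf" -> "xjzeq" -> "xjzeq" -> "qezjx" -> "QEZJX" -> "JX"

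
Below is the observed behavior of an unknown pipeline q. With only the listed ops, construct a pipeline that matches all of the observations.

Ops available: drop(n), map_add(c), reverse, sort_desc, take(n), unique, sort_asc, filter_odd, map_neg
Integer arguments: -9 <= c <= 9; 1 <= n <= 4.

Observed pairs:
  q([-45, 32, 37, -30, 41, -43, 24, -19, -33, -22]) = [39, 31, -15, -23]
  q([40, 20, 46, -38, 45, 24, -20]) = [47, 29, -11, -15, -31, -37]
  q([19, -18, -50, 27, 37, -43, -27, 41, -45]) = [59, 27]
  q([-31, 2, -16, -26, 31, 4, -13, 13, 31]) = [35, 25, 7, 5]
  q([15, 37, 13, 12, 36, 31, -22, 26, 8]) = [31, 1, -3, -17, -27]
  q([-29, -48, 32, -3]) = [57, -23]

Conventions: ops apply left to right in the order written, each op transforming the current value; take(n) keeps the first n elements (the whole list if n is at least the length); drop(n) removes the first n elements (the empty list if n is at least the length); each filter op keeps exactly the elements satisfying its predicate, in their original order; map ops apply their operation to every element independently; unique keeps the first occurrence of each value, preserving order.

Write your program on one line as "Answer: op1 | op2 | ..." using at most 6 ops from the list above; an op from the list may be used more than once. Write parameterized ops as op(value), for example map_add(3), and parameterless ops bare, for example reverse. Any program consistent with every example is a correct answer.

map_add(-2) | map_add(-7) | reverse | filter_odd | map_neg | sort_desc

Check, running the answer program on each example:
  [-45, 32, 37, -30, 41, -43, 24, -19, -33, -22] -> [-47, 30, 35, -32, 39, -45, 22, -21, -35, -24] -> [-54, 23, 28, -39, 32, -52, 15, -28, -42, -31] -> [-31, -42, -28, 15, -52, 32, -39, 28, 23, -54] -> [-31, 15, -39, 23] -> [31, -15, 39, -23] -> [39, 31, -15, -23]
  [40, 20, 46, -38, 45, 24, -20] -> [38, 18, 44, -40, 43, 22, -22] -> [31, 11, 37, -47, 36, 15, -29] -> [-29, 15, 36, -47, 37, 11, 31] -> [-29, 15, -47, 37, 11, 31] -> [29, -15, 47, -37, -11, -31] -> [47, 29, -11, -15, -31, -37]
  [19, -18, -50, 27, 37, -43, -27, 41, -45] -> [17, -20, -52, 25, 35, -45, -29, 39, -47] -> [10, -27, -59, 18, 28, -52, -36, 32, -54] -> [-54, 32, -36, -52, 28, 18, -59, -27, 10] -> [-59, -27] -> [59, 27] -> [59, 27]
  [-31, 2, -16, -26, 31, 4, -13, 13, 31] -> [-33, 0, -18, -28, 29, 2, -15, 11, 29] -> [-40, -7, -25, -35, 22, -5, -22, 4, 22] -> [22, 4, -22, -5, 22, -35, -25, -7, -40] -> [-5, -35, -25, -7] -> [5, 35, 25, 7] -> [35, 25, 7, 5]
  [15, 37, 13, 12, 36, 31, -22, 26, 8] -> [13, 35, 11, 10, 34, 29, -24, 24, 6] -> [6, 28, 4, 3, 27, 22, -31, 17, -1] -> [-1, 17, -31, 22, 27, 3, 4, 28, 6] -> [-1, 17, -31, 27, 3] -> [1, -17, 31, -27, -3] -> [31, 1, -3, -17, -27]
  [-29, -48, 32, -3] -> [-31, -50, 30, -5] -> [-38, -57, 23, -12] -> [-12, 23, -57, -38] -> [23, -57] -> [-23, 57] -> [57, -23]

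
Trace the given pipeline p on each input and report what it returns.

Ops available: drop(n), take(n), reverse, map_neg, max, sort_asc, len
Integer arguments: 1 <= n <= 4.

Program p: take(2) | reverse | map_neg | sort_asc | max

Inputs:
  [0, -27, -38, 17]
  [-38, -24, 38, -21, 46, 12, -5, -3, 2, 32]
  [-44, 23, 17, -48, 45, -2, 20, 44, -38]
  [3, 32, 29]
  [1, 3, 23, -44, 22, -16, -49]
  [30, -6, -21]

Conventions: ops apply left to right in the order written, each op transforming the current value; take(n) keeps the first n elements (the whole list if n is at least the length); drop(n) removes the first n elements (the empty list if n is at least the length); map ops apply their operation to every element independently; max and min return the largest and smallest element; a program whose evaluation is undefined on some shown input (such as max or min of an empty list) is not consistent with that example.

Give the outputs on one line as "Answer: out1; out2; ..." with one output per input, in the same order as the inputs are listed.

Execution, op by op:
  [0, -27, -38, 17] -> [0, -27] -> [-27, 0] -> [27, 0] -> [0, 27] -> 27
  [-38, -24, 38, -21, 46, 12, -5, -3, 2, 32] -> [-38, -24] -> [-24, -38] -> [24, 38] -> [24, 38] -> 38
  [-44, 23, 17, -48, 45, -2, 20, 44, -38] -> [-44, 23] -> [23, -44] -> [-23, 44] -> [-23, 44] -> 44
  [3, 32, 29] -> [3, 32] -> [32, 3] -> [-32, -3] -> [-32, -3] -> -3
  [1, 3, 23, -44, 22, -16, -49] -> [1, 3] -> [3, 1] -> [-3, -1] -> [-3, -1] -> -1
  [30, -6, -21] -> [30, -6] -> [-6, 30] -> [6, -30] -> [-30, 6] -> 6

27; 38; 44; -3; -1; 6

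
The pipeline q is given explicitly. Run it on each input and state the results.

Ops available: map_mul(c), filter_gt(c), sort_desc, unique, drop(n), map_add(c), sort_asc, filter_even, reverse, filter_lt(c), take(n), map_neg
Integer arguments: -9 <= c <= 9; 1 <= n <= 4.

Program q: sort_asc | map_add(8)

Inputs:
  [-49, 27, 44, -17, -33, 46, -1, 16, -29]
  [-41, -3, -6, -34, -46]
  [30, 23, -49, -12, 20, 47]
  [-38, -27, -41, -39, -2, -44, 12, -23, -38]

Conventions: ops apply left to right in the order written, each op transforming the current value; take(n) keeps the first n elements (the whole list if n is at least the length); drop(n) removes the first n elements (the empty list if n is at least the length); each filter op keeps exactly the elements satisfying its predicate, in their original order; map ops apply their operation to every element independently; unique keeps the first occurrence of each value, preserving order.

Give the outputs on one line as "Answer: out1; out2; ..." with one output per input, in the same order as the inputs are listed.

[-41, -25, -21, -9, 7, 24, 35, 52, 54]; [-38, -33, -26, 2, 5]; [-41, -4, 28, 31, 38, 55]; [-36, -33, -31, -30, -30, -19, -15, 6, 20]

Execution, op by op:
  [-49, 27, 44, -17, -33, 46, -1, 16, -29] -> [-49, -33, -29, -17, -1, 16, 27, 44, 46] -> [-41, -25, -21, -9, 7, 24, 35, 52, 54]
  [-41, -3, -6, -34, -46] -> [-46, -41, -34, -6, -3] -> [-38, -33, -26, 2, 5]
  [30, 23, -49, -12, 20, 47] -> [-49, -12, 20, 23, 30, 47] -> [-41, -4, 28, 31, 38, 55]
  [-38, -27, -41, -39, -2, -44, 12, -23, -38] -> [-44, -41, -39, -38, -38, -27, -23, -2, 12] -> [-36, -33, -31, -30, -30, -19, -15, 6, 20]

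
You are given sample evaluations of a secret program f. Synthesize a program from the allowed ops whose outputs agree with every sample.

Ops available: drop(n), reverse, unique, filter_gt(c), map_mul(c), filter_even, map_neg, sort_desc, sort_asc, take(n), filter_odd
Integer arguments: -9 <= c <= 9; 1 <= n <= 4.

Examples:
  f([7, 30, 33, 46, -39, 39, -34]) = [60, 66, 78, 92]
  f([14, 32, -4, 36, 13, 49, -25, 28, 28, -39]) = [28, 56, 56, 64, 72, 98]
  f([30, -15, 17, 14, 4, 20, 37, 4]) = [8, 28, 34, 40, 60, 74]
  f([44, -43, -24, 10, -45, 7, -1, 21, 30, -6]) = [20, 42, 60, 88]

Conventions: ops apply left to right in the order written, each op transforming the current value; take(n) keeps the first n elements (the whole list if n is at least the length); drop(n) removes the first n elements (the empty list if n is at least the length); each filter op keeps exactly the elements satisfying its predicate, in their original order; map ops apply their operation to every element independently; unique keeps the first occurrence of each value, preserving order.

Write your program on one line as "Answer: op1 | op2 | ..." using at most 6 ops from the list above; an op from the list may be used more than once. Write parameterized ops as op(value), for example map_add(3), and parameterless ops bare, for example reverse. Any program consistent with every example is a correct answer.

map_neg | sort_asc | sort_desc | map_mul(-2) | filter_gt(4) | drop(1)

Check, running the answer program on each example:
  [7, 30, 33, 46, -39, 39, -34] -> [-7, -30, -33, -46, 39, -39, 34] -> [-46, -39, -33, -30, -7, 34, 39] -> [39, 34, -7, -30, -33, -39, -46] -> [-78, -68, 14, 60, 66, 78, 92] -> [14, 60, 66, 78, 92] -> [60, 66, 78, 92]
  [14, 32, -4, 36, 13, 49, -25, 28, 28, -39] -> [-14, -32, 4, -36, -13, -49, 25, -28, -28, 39] -> [-49, -36, -32, -28, -28, -14, -13, 4, 25, 39] -> [39, 25, 4, -13, -14, -28, -28, -32, -36, -49] -> [-78, -50, -8, 26, 28, 56, 56, 64, 72, 98] -> [26, 28, 56, 56, 64, 72, 98] -> [28, 56, 56, 64, 72, 98]
  [30, -15, 17, 14, 4, 20, 37, 4] -> [-30, 15, -17, -14, -4, -20, -37, -4] -> [-37, -30, -20, -17, -14, -4, -4, 15] -> [15, -4, -4, -14, -17, -20, -30, -37] -> [-30, 8, 8, 28, 34, 40, 60, 74] -> [8, 8, 28, 34, 40, 60, 74] -> [8, 28, 34, 40, 60, 74]
  [44, -43, -24, 10, -45, 7, -1, 21, 30, -6] -> [-44, 43, 24, -10, 45, -7, 1, -21, -30, 6] -> [-44, -30, -21, -10, -7, 1, 6, 24, 43, 45] -> [45, 43, 24, 6, 1, -7, -10, -21, -30, -44] -> [-90, -86, -48, -12, -2, 14, 20, 42, 60, 88] -> [14, 20, 42, 60, 88] -> [20, 42, 60, 88]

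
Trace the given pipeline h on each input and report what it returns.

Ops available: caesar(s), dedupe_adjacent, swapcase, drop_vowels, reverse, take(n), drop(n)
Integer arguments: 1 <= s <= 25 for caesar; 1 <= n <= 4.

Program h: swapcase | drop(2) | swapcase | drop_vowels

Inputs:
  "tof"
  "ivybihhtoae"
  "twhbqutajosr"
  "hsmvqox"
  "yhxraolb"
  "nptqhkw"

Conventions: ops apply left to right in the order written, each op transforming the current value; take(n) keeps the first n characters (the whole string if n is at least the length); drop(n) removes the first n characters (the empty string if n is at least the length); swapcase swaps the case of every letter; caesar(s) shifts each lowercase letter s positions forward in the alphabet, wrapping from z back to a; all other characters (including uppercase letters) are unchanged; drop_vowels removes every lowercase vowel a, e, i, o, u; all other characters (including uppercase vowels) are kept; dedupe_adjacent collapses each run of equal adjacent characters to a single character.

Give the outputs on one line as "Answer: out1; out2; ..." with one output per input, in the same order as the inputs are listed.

"f"; "ybhht"; "hbqtjsr"; "mvqx"; "xrlb"; "tqhkw"

Execution, op by op:
  "tof" -> "TOF" -> "F" -> "f" -> "f"
  "ivybihhtoae" -> "IVYBIHHTOAE" -> "YBIHHTOAE" -> "ybihhtoae" -> "ybhht"
  "twhbqutajosr" -> "TWHBQUTAJOSR" -> "HBQUTAJOSR" -> "hbqutajosr" -> "hbqtjsr"
  "hsmvqox" -> "HSMVQOX" -> "MVQOX" -> "mvqox" -> "mvqx"
  "yhxraolb" -> "YHXRAOLB" -> "XRAOLB" -> "xraolb" -> "xrlb"
  "nptqhkw" -> "NPTQHKW" -> "TQHKW" -> "tqhkw" -> "tqhkw"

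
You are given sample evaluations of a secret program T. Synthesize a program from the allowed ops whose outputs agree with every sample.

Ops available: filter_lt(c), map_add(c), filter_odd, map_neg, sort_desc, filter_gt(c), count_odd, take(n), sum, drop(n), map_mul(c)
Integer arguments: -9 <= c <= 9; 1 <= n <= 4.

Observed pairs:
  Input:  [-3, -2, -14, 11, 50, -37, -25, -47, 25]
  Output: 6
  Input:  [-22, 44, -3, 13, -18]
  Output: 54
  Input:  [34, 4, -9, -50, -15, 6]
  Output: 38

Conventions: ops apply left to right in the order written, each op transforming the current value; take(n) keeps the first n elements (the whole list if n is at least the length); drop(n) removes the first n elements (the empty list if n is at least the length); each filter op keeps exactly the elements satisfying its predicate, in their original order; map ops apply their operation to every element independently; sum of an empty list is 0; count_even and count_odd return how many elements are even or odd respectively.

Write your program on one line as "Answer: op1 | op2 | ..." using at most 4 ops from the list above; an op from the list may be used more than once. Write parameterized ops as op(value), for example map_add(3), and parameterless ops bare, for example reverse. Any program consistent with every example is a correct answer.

take(4) | filter_gt(-4) | sort_desc | sum

Check, running the answer program on each example:
  [-3, -2, -14, 11, 50, -37, -25, -47, 25] -> [-3, -2, -14, 11] -> [-3, -2, 11] -> [11, -2, -3] -> 6
  [-22, 44, -3, 13, -18] -> [-22, 44, -3, 13] -> [44, -3, 13] -> [44, 13, -3] -> 54
  [34, 4, -9, -50, -15, 6] -> [34, 4, -9, -50] -> [34, 4] -> [34, 4] -> 38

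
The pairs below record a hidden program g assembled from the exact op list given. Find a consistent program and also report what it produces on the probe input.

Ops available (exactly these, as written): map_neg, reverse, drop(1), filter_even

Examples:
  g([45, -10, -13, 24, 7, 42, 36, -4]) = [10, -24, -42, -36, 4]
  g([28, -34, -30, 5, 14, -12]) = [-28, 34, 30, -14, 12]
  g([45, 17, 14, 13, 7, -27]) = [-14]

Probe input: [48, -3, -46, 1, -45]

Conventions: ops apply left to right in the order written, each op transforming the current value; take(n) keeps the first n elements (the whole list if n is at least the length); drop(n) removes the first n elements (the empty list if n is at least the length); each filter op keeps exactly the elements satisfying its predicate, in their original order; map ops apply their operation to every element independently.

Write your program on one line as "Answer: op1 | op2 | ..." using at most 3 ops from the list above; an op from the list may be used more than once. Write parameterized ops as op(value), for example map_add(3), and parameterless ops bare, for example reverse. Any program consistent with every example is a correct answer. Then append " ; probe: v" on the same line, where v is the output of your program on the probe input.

filter_even | map_neg ; probe: [-48, 46]

Check, running the answer program on each example:
  [45, -10, -13, 24, 7, 42, 36, -4] -> [-10, 24, 42, 36, -4] -> [10, -24, -42, -36, 4]
  [28, -34, -30, 5, 14, -12] -> [28, -34, -30, 14, -12] -> [-28, 34, 30, -14, 12]
  [45, 17, 14, 13, 7, -27] -> [14] -> [-14]
  probe: [48, -3, -46, 1, -45] -> [48, -46] -> [-48, 46]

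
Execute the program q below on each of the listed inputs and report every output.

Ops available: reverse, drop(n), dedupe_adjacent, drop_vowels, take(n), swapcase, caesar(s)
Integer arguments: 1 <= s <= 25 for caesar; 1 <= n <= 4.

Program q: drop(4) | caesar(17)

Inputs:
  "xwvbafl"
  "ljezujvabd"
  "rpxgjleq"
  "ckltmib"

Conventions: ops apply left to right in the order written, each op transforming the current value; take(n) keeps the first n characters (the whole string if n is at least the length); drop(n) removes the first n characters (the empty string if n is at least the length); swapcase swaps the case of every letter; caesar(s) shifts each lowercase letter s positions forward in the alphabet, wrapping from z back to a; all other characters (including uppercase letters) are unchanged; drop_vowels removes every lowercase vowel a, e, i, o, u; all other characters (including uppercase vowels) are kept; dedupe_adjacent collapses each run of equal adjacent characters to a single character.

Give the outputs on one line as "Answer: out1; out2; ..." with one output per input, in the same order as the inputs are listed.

Execution, op by op:
  "xwvbafl" -> "afl" -> "rwc"
  "ljezujvabd" -> "ujvabd" -> "lamrsu"
  "rpxgjleq" -> "jleq" -> "acvh"
  "ckltmib" -> "mib" -> "dzs"

"rwc"; "lamrsu"; "acvh"; "dzs"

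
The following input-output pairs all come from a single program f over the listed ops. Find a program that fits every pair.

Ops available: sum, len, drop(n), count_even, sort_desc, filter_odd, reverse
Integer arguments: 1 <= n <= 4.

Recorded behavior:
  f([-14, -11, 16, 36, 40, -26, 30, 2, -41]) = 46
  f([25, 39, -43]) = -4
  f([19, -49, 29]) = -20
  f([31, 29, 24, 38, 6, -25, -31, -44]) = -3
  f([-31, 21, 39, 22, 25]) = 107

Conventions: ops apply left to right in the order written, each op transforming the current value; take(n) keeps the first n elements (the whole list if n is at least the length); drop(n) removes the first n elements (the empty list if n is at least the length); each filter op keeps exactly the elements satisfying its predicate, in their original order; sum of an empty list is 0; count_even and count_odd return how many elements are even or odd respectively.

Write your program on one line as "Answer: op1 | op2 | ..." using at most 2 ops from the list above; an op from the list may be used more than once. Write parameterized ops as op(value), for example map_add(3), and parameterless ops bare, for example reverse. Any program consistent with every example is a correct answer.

drop(1) | sum

Check, running the answer program on each example:
  [-14, -11, 16, 36, 40, -26, 30, 2, -41] -> [-11, 16, 36, 40, -26, 30, 2, -41] -> 46
  [25, 39, -43] -> [39, -43] -> -4
  [19, -49, 29] -> [-49, 29] -> -20
  [31, 29, 24, 38, 6, -25, -31, -44] -> [29, 24, 38, 6, -25, -31, -44] -> -3
  [-31, 21, 39, 22, 25] -> [21, 39, 22, 25] -> 107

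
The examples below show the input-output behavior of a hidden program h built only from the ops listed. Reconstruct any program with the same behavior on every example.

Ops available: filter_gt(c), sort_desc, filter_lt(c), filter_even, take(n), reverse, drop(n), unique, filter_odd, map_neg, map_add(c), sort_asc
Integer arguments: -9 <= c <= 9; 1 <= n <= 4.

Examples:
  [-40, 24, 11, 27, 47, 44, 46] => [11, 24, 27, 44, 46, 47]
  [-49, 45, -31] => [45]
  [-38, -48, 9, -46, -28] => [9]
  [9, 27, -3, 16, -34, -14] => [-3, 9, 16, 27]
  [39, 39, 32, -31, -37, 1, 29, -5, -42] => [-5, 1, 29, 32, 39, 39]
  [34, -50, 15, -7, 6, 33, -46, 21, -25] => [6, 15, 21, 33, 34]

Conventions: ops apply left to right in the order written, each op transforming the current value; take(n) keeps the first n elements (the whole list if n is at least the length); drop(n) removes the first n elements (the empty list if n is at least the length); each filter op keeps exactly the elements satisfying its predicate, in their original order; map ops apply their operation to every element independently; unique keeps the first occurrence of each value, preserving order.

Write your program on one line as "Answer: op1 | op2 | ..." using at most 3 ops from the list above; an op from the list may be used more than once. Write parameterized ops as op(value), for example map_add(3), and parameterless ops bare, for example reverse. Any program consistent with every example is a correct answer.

filter_gt(-7) | reverse | sort_asc

Check, running the answer program on each example:
  [-40, 24, 11, 27, 47, 44, 46] -> [24, 11, 27, 47, 44, 46] -> [46, 44, 47, 27, 11, 24] -> [11, 24, 27, 44, 46, 47]
  [-49, 45, -31] -> [45] -> [45] -> [45]
  [-38, -48, 9, -46, -28] -> [9] -> [9] -> [9]
  [9, 27, -3, 16, -34, -14] -> [9, 27, -3, 16] -> [16, -3, 27, 9] -> [-3, 9, 16, 27]
  [39, 39, 32, -31, -37, 1, 29, -5, -42] -> [39, 39, 32, 1, 29, -5] -> [-5, 29, 1, 32, 39, 39] -> [-5, 1, 29, 32, 39, 39]
  [34, -50, 15, -7, 6, 33, -46, 21, -25] -> [34, 15, 6, 33, 21] -> [21, 33, 6, 15, 34] -> [6, 15, 21, 33, 34]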